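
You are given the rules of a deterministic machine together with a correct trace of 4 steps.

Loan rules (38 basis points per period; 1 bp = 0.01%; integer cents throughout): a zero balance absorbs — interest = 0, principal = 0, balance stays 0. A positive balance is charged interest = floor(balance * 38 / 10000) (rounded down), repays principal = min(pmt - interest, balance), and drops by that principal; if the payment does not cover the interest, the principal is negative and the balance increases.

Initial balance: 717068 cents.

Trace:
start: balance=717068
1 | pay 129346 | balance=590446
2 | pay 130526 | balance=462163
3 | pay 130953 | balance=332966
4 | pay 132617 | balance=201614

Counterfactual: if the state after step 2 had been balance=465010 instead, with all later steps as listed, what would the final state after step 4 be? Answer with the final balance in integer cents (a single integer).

204483

state after step 2 := balance=465010
3 | pay 130953 | balance=335824
4 | pay 132617 | balance=204483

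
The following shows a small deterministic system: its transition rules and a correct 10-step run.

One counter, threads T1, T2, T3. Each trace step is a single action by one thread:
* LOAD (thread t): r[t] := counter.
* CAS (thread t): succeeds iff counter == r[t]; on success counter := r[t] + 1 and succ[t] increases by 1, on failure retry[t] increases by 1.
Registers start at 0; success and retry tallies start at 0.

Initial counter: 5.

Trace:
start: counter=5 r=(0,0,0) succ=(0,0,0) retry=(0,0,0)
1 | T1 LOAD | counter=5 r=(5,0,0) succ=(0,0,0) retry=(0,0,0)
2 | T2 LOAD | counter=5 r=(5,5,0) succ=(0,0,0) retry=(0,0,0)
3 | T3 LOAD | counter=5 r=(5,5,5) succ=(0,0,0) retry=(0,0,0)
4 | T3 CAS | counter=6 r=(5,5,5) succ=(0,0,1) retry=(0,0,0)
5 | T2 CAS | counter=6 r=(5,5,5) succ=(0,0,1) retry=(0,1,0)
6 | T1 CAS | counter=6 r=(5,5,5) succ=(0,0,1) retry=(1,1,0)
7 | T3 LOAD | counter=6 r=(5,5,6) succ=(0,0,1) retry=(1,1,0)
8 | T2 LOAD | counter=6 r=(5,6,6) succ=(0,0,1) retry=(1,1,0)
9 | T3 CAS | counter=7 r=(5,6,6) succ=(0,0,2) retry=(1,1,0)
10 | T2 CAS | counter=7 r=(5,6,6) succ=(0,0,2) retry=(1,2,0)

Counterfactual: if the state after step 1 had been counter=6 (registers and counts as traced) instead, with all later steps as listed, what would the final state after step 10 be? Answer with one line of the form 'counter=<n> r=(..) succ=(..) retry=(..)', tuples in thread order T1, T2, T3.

state after step 1 := counter=6 r=(5,0,0) succ=(0,0,0) retry=(0,0,0)
2 | T2 LOAD | counter=6 r=(5,6,0) succ=(0,0,0) retry=(0,0,0)
3 | T3 LOAD | counter=6 r=(5,6,6) succ=(0,0,0) retry=(0,0,0)
4 | T3 CAS | counter=7 r=(5,6,6) succ=(0,0,1) retry=(0,0,0)
5 | T2 CAS | counter=7 r=(5,6,6) succ=(0,0,1) retry=(0,1,0)
6 | T1 CAS | counter=7 r=(5,6,6) succ=(0,0,1) retry=(1,1,0)
7 | T3 LOAD | counter=7 r=(5,6,7) succ=(0,0,1) retry=(1,1,0)
8 | T2 LOAD | counter=7 r=(5,7,7) succ=(0,0,1) retry=(1,1,0)
9 | T3 CAS | counter=8 r=(5,7,7) succ=(0,0,2) retry=(1,1,0)
10 | T2 CAS | counter=8 r=(5,7,7) succ=(0,0,2) retry=(1,2,0)

counter=8 r=(5,7,7) succ=(0,0,2) retry=(1,2,0)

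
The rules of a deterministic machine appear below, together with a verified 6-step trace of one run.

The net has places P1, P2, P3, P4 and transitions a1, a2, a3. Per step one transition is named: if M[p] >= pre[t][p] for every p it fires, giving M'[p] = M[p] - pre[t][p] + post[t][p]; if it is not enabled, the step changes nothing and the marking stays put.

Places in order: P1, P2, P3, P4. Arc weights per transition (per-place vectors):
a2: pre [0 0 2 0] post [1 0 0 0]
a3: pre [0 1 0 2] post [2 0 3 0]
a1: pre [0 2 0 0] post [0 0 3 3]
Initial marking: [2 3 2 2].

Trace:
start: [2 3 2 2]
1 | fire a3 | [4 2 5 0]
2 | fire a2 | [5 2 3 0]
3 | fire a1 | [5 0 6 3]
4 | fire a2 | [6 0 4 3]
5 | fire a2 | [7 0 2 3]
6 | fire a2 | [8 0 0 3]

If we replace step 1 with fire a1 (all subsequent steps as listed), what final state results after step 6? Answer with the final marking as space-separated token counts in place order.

(re-executing from step 1 with the substitution; state before step 1: [2 3 2 2])
1 | fire a1 | [2 1 5 5]
2 | fire a2 | [3 1 3 5]
3 | fire a1 | [3 1 3 5]
4 | fire a2 | [4 1 1 5]
5 | fire a2 | [4 1 1 5]
6 | fire a2 | [4 1 1 5]

4 1 1 5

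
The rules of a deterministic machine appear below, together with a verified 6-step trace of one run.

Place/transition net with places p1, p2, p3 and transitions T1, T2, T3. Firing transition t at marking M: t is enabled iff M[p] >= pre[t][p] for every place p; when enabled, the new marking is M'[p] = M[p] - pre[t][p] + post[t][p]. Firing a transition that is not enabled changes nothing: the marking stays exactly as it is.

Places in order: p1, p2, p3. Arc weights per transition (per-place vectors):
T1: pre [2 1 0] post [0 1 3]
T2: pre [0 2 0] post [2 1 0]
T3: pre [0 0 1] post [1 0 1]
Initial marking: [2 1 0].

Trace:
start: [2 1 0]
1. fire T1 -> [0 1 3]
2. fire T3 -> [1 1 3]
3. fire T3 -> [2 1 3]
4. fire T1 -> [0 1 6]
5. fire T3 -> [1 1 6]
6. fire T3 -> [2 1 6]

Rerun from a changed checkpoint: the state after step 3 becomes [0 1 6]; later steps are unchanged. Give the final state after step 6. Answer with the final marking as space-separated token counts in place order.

state after step 3 := [0 1 6]
4. fire T1 -> [0 1 6]
5. fire T3 -> [1 1 6]
6. fire T3 -> [2 1 6]

2 1 6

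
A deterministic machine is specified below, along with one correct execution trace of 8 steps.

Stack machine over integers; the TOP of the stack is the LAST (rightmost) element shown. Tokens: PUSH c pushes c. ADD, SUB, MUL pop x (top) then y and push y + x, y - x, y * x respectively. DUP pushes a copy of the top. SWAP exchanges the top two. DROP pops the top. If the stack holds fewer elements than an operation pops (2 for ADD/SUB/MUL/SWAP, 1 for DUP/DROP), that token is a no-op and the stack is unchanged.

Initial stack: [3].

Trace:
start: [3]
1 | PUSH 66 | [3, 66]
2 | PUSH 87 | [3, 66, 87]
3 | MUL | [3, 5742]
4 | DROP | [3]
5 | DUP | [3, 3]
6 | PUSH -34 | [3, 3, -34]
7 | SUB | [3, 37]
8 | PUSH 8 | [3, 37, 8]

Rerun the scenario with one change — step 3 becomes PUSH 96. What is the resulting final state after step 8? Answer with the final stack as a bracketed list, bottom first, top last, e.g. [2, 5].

[3, 66, 87, 121, 8]

(re-executing from step 3 with the substitution; state before step 3: [3, 66, 87])
3 | PUSH 96 | [3, 66, 87, 96]
4 | DROP | [3, 66, 87]
5 | DUP | [3, 66, 87, 87]
6 | PUSH -34 | [3, 66, 87, 87, -34]
7 | SUB | [3, 66, 87, 121]
8 | PUSH 8 | [3, 66, 87, 121, 8]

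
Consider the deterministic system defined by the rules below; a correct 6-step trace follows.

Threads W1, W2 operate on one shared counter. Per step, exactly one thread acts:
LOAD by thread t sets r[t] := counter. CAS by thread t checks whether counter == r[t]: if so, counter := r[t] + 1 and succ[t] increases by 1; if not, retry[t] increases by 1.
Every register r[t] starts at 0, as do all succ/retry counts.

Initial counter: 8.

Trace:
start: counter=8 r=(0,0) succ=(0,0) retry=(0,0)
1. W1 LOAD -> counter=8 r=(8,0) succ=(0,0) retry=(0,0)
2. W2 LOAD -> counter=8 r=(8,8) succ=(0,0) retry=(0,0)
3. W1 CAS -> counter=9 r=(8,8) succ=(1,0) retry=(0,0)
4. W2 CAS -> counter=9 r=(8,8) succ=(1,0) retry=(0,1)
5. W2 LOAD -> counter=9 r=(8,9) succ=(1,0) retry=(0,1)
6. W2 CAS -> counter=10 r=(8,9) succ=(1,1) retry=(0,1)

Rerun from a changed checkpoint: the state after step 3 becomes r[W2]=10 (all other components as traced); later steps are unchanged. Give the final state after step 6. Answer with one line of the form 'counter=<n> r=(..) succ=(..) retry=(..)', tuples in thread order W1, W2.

state after step 3 := counter=9 r=(8,10) succ=(1,0) retry=(0,0)
4. W2 CAS -> counter=9 r=(8,10) succ=(1,0) retry=(0,1)
5. W2 LOAD -> counter=9 r=(8,9) succ=(1,0) retry=(0,1)
6. W2 CAS -> counter=10 r=(8,9) succ=(1,1) retry=(0,1)

counter=10 r=(8,9) succ=(1,1) retry=(0,1)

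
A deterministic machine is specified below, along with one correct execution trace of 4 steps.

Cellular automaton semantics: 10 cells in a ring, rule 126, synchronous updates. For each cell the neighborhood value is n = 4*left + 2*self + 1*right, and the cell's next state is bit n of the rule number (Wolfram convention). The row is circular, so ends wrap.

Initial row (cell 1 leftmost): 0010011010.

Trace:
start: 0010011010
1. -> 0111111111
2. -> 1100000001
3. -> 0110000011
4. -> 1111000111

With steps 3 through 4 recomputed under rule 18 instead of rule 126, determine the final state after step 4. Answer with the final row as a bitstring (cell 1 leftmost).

0101000101

(re-executing steps 3..4 under rule 18; state before step 3: 1100000001)
3. -> 0010000010
4. -> 0101000101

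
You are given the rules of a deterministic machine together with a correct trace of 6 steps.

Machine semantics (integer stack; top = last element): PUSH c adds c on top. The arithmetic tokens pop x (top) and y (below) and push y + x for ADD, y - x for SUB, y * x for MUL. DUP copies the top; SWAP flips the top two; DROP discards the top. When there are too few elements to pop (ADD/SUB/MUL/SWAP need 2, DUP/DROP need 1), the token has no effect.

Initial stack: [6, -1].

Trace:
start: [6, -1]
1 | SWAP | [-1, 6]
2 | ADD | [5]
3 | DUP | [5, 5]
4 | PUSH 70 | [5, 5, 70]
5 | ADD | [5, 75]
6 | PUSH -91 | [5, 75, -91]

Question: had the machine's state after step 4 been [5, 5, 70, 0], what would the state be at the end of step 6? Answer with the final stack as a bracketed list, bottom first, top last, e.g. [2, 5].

[5, 5, 70, -91]

state after step 4 := [5, 5, 70, 0]
5 | ADD | [5, 5, 70]
6 | PUSH -91 | [5, 5, 70, -91]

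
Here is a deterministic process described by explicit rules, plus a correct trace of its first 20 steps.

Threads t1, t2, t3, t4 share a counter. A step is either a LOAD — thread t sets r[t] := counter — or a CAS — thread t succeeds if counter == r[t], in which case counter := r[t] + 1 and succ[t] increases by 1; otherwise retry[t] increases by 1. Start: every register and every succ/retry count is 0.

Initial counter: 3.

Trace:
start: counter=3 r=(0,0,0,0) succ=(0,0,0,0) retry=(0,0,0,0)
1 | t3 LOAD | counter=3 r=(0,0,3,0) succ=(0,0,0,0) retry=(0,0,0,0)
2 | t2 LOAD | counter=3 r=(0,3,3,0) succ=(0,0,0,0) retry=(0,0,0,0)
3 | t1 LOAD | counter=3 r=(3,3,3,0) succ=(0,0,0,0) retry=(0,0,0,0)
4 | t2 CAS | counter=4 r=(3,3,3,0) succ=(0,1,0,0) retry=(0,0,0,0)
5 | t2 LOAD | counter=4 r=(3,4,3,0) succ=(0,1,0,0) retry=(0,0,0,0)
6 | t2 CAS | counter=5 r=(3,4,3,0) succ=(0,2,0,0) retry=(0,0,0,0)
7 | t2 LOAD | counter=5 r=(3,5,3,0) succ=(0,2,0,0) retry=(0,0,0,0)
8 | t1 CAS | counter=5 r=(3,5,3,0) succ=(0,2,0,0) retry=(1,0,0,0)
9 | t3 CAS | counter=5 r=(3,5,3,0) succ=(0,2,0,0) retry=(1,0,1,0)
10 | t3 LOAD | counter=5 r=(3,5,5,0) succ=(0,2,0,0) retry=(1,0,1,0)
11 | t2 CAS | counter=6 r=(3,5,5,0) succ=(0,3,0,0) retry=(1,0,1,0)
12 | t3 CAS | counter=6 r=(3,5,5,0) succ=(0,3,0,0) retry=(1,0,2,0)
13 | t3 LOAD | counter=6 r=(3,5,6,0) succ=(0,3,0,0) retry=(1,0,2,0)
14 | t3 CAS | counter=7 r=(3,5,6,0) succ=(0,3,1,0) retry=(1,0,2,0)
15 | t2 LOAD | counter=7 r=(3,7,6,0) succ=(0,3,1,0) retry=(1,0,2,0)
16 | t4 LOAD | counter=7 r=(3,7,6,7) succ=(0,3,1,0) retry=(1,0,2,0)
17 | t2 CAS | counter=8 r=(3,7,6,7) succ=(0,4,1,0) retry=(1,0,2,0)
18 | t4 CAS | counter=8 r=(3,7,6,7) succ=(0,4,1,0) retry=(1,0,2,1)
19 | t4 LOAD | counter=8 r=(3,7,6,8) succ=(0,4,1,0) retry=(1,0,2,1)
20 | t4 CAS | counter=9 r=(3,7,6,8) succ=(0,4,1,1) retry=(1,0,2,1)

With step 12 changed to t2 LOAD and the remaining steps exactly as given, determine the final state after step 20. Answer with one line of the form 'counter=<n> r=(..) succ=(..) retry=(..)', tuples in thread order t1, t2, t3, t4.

counter=9 r=(3,7,6,8) succ=(0,4,1,1) retry=(1,0,1,1)

(re-executing from step 12 with the substitution; state before step 12: counter=6 r=(3,5,5,0) succ=(0,3,0,0) retry=(1,0,1,0))
12 | t2 LOAD | counter=6 r=(3,6,5,0) succ=(0,3,0,0) retry=(1,0,1,0)
13 | t3 LOAD | counter=6 r=(3,6,6,0) succ=(0,3,0,0) retry=(1,0,1,0)
14 | t3 CAS | counter=7 r=(3,6,6,0) succ=(0,3,1,0) retry=(1,0,1,0)
15 | t2 LOAD | counter=7 r=(3,7,6,0) succ=(0,3,1,0) retry=(1,0,1,0)
16 | t4 LOAD | counter=7 r=(3,7,6,7) succ=(0,3,1,0) retry=(1,0,1,0)
17 | t2 CAS | counter=8 r=(3,7,6,7) succ=(0,4,1,0) retry=(1,0,1,0)
18 | t4 CAS | counter=8 r=(3,7,6,7) succ=(0,4,1,0) retry=(1,0,1,1)
19 | t4 LOAD | counter=8 r=(3,7,6,8) succ=(0,4,1,0) retry=(1,0,1,1)
20 | t4 CAS | counter=9 r=(3,7,6,8) succ=(0,4,1,1) retry=(1,0,1,1)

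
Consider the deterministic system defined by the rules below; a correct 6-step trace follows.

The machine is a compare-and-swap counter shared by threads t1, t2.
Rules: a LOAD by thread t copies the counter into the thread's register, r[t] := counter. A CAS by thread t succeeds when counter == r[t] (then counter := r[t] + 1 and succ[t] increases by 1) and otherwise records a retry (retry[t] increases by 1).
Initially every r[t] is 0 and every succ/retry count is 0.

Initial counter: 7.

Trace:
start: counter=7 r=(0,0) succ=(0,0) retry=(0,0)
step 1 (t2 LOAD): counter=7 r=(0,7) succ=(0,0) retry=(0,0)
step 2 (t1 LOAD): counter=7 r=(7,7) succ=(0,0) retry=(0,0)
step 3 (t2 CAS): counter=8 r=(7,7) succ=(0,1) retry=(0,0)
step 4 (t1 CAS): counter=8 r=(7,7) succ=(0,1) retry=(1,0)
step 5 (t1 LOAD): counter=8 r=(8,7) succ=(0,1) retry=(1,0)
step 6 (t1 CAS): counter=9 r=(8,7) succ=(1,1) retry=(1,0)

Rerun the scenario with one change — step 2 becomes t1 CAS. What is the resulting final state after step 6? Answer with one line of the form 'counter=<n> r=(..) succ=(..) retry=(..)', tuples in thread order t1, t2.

(re-executing from step 2 with the substitution; state before step 2: counter=7 r=(0,7) succ=(0,0) retry=(0,0))
step 2 (t1 CAS): counter=7 r=(0,7) succ=(0,0) retry=(1,0)
step 3 (t2 CAS): counter=8 r=(0,7) succ=(0,1) retry=(1,0)
step 4 (t1 CAS): counter=8 r=(0,7) succ=(0,1) retry=(2,0)
step 5 (t1 LOAD): counter=8 r=(8,7) succ=(0,1) retry=(2,0)
step 6 (t1 CAS): counter=9 r=(8,7) succ=(1,1) retry=(2,0)

counter=9 r=(8,7) succ=(1,1) retry=(2,0)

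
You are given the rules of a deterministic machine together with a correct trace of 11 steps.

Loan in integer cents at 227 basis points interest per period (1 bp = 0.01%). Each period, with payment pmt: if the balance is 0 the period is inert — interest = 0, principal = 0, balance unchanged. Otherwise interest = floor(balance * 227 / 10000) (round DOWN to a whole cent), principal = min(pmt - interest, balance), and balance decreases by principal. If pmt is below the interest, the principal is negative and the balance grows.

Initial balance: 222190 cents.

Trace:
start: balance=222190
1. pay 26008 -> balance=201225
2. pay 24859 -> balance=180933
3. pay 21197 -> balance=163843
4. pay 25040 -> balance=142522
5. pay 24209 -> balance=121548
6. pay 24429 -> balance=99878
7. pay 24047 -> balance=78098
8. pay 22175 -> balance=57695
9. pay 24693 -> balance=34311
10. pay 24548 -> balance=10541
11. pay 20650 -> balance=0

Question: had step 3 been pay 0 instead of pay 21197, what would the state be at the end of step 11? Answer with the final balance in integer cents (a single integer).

(re-executing from step 3 with the substitution; state before step 3: balance=180933)
3. pay 0 -> balance=185040
4. pay 25040 -> balance=164200
5. pay 24209 -> balance=143718
6. pay 24429 -> balance=122551
7. pay 24047 -> balance=101285
8. pay 22175 -> balance=81409
9. pay 24693 -> balance=58563
10. pay 24548 -> balance=35344
11. pay 20650 -> balance=15496

15496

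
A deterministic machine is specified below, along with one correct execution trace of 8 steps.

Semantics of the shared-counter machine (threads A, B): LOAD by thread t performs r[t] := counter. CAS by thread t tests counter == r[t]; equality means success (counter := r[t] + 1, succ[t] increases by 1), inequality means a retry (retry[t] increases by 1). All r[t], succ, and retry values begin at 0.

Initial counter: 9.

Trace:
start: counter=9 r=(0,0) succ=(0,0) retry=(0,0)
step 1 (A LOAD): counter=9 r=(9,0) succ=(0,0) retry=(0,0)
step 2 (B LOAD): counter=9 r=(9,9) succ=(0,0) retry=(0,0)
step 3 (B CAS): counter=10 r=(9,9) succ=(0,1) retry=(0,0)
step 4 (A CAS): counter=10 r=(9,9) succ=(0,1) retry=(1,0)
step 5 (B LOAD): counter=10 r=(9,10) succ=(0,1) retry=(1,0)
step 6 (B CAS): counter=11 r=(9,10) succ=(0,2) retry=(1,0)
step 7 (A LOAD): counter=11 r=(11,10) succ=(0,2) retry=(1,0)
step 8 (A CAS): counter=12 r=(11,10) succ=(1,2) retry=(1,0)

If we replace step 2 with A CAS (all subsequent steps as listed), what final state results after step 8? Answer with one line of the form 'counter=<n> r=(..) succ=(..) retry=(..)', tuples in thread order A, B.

counter=12 r=(11,10) succ=(2,1) retry=(1,1)

(re-executing from step 2 with the substitution; state before step 2: counter=9 r=(9,0) succ=(0,0) retry=(0,0))
step 2 (A CAS): counter=10 r=(9,0) succ=(1,0) retry=(0,0)
step 3 (B CAS): counter=10 r=(9,0) succ=(1,0) retry=(0,1)
step 4 (A CAS): counter=10 r=(9,0) succ=(1,0) retry=(1,1)
step 5 (B LOAD): counter=10 r=(9,10) succ=(1,0) retry=(1,1)
step 6 (B CAS): counter=11 r=(9,10) succ=(1,1) retry=(1,1)
step 7 (A LOAD): counter=11 r=(11,10) succ=(1,1) retry=(1,1)
step 8 (A CAS): counter=12 r=(11,10) succ=(2,1) retry=(1,1)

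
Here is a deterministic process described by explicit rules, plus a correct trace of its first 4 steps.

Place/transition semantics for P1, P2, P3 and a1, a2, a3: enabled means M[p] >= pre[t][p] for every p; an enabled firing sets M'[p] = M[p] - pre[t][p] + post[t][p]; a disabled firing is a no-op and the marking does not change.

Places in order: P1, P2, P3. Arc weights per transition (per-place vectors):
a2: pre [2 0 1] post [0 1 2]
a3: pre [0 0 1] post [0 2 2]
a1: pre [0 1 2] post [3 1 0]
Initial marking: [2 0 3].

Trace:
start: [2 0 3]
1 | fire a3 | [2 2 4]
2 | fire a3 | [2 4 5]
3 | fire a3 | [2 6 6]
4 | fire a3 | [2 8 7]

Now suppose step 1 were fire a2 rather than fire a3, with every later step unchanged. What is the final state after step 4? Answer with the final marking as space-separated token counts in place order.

0 7 7

(re-executing from step 1 with the substitution; state before step 1: [2 0 3])
1 | fire a2 | [0 1 4]
2 | fire a3 | [0 3 5]
3 | fire a3 | [0 5 6]
4 | fire a3 | [0 7 7]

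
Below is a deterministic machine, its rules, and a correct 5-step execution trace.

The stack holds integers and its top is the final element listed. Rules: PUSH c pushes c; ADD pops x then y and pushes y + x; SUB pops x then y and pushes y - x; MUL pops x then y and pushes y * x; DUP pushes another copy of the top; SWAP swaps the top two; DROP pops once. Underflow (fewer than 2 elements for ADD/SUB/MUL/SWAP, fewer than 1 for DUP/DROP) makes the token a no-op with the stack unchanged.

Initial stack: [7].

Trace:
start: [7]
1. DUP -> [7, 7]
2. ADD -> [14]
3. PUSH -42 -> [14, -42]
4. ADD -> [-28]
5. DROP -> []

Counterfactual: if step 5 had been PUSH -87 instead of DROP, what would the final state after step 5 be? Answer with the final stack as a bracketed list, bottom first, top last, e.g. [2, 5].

[-28, -87]

(re-executing from step 5 with the substitution; state before step 5: [-28])
5. PUSH -87 -> [-28, -87]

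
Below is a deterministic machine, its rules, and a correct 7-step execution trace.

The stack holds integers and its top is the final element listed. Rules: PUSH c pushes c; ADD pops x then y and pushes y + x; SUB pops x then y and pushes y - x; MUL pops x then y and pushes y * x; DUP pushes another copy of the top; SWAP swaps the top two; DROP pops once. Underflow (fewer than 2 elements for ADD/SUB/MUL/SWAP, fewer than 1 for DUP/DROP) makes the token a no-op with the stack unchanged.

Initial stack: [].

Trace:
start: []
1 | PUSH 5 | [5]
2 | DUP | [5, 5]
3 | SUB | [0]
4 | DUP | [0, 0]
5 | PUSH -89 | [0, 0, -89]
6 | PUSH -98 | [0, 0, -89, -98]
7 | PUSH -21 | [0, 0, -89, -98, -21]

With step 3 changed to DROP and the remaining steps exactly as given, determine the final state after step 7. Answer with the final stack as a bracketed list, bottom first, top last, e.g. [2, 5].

(re-executing from step 3 with the substitution; state before step 3: [5, 5])
3 | DROP | [5]
4 | DUP | [5, 5]
5 | PUSH -89 | [5, 5, -89]
6 | PUSH -98 | [5, 5, -89, -98]
7 | PUSH -21 | [5, 5, -89, -98, -21]

[5, 5, -89, -98, -21]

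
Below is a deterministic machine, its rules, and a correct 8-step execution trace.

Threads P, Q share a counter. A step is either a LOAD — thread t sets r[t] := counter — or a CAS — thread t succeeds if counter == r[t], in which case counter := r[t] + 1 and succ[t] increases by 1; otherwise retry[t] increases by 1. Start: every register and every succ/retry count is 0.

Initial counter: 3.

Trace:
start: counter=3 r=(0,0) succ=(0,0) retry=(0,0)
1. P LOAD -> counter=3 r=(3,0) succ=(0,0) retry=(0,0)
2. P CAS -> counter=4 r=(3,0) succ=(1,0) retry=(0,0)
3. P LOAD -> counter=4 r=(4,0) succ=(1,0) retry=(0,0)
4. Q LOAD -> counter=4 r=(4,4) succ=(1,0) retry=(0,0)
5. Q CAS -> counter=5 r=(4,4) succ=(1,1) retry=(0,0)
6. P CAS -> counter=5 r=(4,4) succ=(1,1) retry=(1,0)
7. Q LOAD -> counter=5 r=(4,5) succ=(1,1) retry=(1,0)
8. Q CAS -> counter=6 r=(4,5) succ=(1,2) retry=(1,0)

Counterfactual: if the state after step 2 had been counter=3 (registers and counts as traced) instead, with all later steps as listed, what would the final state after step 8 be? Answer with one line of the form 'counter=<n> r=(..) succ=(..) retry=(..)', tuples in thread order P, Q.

state after step 2 := counter=3 r=(3,0) succ=(1,0) retry=(0,0)
3. P LOAD -> counter=3 r=(3,0) succ=(1,0) retry=(0,0)
4. Q LOAD -> counter=3 r=(3,3) succ=(1,0) retry=(0,0)
5. Q CAS -> counter=4 r=(3,3) succ=(1,1) retry=(0,0)
6. P CAS -> counter=4 r=(3,3) succ=(1,1) retry=(1,0)
7. Q LOAD -> counter=4 r=(3,4) succ=(1,1) retry=(1,0)
8. Q CAS -> counter=5 r=(3,4) succ=(1,2) retry=(1,0)

counter=5 r=(3,4) succ=(1,2) retry=(1,0)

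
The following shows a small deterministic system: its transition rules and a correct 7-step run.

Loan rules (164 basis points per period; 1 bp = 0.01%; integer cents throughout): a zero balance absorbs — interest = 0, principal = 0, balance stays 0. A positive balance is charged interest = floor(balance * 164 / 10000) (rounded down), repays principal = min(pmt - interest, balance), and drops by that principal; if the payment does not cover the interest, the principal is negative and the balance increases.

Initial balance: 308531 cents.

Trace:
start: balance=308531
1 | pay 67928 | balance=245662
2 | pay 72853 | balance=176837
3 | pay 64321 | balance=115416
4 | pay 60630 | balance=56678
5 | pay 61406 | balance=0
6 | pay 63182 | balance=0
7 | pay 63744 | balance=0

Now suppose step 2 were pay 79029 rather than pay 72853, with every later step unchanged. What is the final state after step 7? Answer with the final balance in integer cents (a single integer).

(re-executing from step 2 with the substitution; state before step 2: balance=245662)
2 | pay 79029 | balance=170661
3 | pay 64321 | balance=109138
4 | pay 60630 | balance=50297
5 | pay 61406 | balance=0
6 | pay 63182 | balance=0
7 | pay 63744 | balance=0

0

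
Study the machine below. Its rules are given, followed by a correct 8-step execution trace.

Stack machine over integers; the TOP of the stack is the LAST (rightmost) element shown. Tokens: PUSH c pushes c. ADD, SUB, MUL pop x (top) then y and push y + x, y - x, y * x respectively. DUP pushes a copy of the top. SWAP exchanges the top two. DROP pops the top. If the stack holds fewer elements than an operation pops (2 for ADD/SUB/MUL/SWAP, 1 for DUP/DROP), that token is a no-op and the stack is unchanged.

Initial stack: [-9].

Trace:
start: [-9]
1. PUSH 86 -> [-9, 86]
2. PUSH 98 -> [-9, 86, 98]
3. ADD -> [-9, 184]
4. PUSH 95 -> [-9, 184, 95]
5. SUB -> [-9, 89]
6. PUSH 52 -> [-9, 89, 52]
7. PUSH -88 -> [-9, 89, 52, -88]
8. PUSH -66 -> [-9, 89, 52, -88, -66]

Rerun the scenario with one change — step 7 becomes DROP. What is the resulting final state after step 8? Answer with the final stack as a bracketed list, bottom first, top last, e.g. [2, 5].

[-9, 89, -66]

(re-executing from step 7 with the substitution; state before step 7: [-9, 89, 52])
7. DROP -> [-9, 89]
8. PUSH -66 -> [-9, 89, -66]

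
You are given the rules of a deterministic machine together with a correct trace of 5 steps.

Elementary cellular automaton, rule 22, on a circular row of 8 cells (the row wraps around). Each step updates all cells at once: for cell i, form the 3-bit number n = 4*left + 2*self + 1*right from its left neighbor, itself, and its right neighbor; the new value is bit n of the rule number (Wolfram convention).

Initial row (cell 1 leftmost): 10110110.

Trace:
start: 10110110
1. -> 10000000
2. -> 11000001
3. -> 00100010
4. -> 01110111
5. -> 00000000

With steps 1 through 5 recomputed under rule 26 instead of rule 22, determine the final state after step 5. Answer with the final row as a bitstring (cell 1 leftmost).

01000010

(re-executing steps 1..5 under rule 26; state before step 1: 10110110)
1. -> 00100100
2. -> 01011010
3. -> 10010001
4. -> 01101011
5. -> 01000010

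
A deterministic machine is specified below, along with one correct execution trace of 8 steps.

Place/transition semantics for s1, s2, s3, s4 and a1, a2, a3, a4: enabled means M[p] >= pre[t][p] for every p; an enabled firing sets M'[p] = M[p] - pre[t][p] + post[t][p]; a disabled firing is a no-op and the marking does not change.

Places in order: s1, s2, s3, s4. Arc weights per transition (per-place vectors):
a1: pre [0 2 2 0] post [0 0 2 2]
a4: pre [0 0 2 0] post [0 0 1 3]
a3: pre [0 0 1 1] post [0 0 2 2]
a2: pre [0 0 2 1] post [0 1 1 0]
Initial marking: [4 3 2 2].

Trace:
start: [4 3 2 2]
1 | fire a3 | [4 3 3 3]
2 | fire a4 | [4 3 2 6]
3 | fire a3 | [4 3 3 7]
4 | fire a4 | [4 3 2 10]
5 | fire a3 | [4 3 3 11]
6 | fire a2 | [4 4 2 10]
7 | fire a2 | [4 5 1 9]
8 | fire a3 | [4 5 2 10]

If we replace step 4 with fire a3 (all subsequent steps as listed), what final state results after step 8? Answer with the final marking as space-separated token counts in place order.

(re-executing from step 4 with the substitution; state before step 4: [4 3 3 7])
4 | fire a3 | [4 3 4 8]
5 | fire a3 | [4 3 5 9]
6 | fire a2 | [4 4 4 8]
7 | fire a2 | [4 5 3 7]
8 | fire a3 | [4 5 4 8]

4 5 4 8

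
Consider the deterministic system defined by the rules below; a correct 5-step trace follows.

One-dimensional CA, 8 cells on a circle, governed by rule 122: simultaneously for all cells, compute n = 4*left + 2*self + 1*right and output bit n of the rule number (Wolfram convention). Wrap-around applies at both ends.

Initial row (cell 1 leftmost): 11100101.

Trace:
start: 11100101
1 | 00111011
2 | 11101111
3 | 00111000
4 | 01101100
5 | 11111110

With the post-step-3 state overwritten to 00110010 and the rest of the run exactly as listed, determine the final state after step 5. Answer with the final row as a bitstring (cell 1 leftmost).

state after step 3 := 00110010
4 | 01111101
5 | 11000110

11000110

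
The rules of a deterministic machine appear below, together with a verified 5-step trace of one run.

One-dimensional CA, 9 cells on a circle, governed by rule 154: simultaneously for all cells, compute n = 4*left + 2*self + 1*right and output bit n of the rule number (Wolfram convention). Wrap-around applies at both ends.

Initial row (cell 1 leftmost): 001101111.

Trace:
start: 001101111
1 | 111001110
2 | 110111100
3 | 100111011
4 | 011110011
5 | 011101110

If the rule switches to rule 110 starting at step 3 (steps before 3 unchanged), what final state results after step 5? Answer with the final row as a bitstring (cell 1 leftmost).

001111001

(re-executing steps 3..5 under rule 110; state before step 3: 110111100)
3 | 111100101
4 | 000101111
5 | 001111001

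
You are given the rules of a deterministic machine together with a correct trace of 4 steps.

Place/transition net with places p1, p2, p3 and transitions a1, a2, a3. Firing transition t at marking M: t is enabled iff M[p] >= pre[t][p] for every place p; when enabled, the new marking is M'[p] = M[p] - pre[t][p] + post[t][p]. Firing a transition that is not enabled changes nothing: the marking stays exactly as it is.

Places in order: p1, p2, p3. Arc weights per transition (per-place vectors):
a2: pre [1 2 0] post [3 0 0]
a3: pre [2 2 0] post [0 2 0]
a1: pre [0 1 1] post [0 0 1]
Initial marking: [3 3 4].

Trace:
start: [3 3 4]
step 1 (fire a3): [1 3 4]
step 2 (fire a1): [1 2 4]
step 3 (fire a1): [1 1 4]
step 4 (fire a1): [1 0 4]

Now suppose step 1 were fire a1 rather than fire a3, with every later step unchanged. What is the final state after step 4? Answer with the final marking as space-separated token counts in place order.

(re-executing from step 1 with the substitution; state before step 1: [3 3 4])
step 1 (fire a1): [3 2 4]
step 2 (fire a1): [3 1 4]
step 3 (fire a1): [3 0 4]
step 4 (fire a1): [3 0 4]

3 0 4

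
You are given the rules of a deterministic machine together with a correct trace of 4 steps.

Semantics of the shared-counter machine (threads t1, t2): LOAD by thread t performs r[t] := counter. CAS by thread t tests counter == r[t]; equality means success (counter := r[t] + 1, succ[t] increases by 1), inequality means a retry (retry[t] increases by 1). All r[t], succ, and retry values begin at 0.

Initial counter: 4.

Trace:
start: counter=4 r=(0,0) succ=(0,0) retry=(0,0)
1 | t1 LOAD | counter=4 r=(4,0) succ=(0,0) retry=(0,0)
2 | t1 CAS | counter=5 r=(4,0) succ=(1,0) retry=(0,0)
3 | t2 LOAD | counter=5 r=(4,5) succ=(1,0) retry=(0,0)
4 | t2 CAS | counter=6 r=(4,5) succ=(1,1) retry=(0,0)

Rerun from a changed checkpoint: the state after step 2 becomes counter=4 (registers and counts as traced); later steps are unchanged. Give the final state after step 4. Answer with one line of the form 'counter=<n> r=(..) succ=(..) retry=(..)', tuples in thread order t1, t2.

counter=5 r=(4,4) succ=(1,1) retry=(0,0)

state after step 2 := counter=4 r=(4,0) succ=(1,0) retry=(0,0)
3 | t2 LOAD | counter=4 r=(4,4) succ=(1,0) retry=(0,0)
4 | t2 CAS | counter=5 r=(4,4) succ=(1,1) retry=(0,0)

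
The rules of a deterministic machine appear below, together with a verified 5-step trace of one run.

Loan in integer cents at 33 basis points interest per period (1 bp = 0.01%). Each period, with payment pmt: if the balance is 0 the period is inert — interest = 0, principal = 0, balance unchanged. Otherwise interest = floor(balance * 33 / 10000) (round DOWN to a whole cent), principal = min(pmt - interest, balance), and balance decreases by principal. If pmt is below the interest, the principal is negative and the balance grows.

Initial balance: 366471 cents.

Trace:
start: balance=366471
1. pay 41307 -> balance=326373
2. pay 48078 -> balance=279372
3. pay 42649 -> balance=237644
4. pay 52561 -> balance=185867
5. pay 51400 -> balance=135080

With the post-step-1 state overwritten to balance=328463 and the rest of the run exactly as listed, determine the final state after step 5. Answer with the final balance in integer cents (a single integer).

state after step 1 := balance=328463
2. pay 48078 -> balance=281468
3. pay 42649 -> balance=239747
4. pay 52561 -> balance=187977
5. pay 51400 -> balance=137197

137197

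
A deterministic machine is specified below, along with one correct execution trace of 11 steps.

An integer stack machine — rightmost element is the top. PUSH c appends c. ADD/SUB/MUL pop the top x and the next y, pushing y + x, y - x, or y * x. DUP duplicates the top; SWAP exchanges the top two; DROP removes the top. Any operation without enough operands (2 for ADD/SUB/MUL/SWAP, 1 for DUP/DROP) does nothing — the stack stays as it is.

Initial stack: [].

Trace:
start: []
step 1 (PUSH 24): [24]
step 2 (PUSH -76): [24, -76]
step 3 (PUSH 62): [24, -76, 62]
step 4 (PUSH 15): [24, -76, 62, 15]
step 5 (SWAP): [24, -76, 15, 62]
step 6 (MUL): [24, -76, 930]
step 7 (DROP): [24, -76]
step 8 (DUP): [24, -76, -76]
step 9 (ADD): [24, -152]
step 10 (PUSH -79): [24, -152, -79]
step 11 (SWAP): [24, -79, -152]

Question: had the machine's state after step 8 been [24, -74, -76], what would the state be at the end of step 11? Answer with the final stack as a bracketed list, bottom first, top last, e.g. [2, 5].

state after step 8 := [24, -74, -76]
step 9 (ADD): [24, -150]
step 10 (PUSH -79): [24, -150, -79]
step 11 (SWAP): [24, -79, -150]

[24, -79, -150]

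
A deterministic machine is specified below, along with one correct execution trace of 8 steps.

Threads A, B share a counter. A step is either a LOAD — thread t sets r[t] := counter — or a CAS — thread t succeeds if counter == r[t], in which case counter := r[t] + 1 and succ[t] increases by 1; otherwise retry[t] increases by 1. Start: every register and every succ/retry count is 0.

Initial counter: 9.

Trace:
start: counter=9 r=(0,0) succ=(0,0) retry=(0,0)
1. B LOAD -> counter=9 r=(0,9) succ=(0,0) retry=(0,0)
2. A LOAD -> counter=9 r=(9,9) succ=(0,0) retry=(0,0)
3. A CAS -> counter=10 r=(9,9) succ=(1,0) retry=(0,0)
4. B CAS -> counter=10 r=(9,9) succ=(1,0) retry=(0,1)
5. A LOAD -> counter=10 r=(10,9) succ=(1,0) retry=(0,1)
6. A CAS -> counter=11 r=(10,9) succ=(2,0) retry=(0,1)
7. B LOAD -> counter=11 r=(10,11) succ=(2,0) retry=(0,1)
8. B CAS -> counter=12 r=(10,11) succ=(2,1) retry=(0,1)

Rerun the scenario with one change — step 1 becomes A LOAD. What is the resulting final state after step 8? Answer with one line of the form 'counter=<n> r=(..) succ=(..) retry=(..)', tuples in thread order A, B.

counter=12 r=(10,11) succ=(2,1) retry=(0,1)

(re-executing from step 1 with the substitution; state before step 1: counter=9 r=(0,0) succ=(0,0) retry=(0,0))
1. A LOAD -> counter=9 r=(9,0) succ=(0,0) retry=(0,0)
2. A LOAD -> counter=9 r=(9,0) succ=(0,0) retry=(0,0)
3. A CAS -> counter=10 r=(9,0) succ=(1,0) retry=(0,0)
4. B CAS -> counter=10 r=(9,0) succ=(1,0) retry=(0,1)
5. A LOAD -> counter=10 r=(10,0) succ=(1,0) retry=(0,1)
6. A CAS -> counter=11 r=(10,0) succ=(2,0) retry=(0,1)
7. B LOAD -> counter=11 r=(10,11) succ=(2,0) retry=(0,1)
8. B CAS -> counter=12 r=(10,11) succ=(2,1) retry=(0,1)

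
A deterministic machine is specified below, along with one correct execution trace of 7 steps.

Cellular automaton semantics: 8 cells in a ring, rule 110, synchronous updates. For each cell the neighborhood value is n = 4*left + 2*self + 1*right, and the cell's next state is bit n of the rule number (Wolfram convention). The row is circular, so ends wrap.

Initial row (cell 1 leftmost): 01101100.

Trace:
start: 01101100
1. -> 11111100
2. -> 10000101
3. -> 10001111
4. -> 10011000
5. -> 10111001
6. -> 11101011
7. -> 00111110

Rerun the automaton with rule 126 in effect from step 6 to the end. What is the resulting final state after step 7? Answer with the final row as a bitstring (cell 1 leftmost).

(re-executing steps 6..7 under rule 126; state before step 6: 10111001)
6. -> 11101111
7. -> 00111000

00111000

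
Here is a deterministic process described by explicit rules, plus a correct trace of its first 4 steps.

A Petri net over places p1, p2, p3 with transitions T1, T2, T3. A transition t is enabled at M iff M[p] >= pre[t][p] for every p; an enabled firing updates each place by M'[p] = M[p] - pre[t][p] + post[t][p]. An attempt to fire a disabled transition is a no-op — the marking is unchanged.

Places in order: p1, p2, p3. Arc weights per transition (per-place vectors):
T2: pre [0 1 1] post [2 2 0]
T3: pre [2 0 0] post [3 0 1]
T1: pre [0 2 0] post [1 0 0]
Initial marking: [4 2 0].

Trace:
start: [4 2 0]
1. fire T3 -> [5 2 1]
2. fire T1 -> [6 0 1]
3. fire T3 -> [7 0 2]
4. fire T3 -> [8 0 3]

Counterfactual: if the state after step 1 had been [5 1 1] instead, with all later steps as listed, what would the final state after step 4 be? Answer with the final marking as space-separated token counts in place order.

7 1 3

state after step 1 := [5 1 1]
2. fire T1 -> [5 1 1]
3. fire T3 -> [6 1 2]
4. fire T3 -> [7 1 3]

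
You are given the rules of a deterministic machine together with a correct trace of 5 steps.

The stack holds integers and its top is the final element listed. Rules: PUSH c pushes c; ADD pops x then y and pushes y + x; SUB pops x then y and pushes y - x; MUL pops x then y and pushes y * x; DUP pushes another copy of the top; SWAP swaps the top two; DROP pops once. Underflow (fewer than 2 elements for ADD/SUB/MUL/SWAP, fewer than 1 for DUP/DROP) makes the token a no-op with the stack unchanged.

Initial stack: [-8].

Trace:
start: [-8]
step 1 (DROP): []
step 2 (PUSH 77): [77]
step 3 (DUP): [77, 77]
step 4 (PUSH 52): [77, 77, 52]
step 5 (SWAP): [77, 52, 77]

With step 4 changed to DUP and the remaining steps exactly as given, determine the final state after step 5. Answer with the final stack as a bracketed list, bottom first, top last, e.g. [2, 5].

(re-executing from step 4 with the substitution; state before step 4: [77, 77])
step 4 (DUP): [77, 77, 77]
step 5 (SWAP): [77, 77, 77]

[77, 77, 77]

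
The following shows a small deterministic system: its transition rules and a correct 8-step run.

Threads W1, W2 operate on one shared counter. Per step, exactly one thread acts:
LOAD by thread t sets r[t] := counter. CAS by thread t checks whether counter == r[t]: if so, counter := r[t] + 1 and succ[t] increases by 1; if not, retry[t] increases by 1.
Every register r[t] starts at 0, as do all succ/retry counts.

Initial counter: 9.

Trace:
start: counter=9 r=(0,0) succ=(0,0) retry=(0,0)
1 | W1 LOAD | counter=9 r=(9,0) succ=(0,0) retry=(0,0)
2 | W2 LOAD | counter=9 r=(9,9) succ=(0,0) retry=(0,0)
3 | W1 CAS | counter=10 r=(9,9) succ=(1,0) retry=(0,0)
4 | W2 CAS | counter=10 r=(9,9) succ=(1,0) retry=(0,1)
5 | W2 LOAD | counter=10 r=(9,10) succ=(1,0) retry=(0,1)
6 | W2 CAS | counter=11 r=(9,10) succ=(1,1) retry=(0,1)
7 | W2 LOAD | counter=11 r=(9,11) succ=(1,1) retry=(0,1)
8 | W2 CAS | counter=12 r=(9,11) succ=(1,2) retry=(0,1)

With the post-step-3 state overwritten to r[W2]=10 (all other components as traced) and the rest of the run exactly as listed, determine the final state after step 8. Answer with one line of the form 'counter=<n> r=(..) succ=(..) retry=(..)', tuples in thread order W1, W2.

counter=13 r=(9,12) succ=(1,3) retry=(0,0)

state after step 3 := counter=10 r=(9,10) succ=(1,0) retry=(0,0)
4 | W2 CAS | counter=11 r=(9,10) succ=(1,1) retry=(0,0)
5 | W2 LOAD | counter=11 r=(9,11) succ=(1,1) retry=(0,0)
6 | W2 CAS | counter=12 r=(9,11) succ=(1,2) retry=(0,0)
7 | W2 LOAD | counter=12 r=(9,12) succ=(1,2) retry=(0,0)
8 | W2 CAS | counter=13 r=(9,12) succ=(1,3) retry=(0,0)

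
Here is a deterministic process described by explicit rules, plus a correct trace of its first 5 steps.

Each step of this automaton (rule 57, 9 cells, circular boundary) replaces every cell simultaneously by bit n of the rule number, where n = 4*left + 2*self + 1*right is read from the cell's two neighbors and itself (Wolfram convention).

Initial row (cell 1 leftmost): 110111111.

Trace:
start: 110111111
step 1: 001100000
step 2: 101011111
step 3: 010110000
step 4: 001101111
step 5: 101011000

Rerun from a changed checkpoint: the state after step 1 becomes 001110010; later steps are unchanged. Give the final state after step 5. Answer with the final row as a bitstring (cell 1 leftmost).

state after step 1 := 001110010
step 2: 101001001
step 3: 010100101
step 4: 101010010
step 5: 010101001

010101001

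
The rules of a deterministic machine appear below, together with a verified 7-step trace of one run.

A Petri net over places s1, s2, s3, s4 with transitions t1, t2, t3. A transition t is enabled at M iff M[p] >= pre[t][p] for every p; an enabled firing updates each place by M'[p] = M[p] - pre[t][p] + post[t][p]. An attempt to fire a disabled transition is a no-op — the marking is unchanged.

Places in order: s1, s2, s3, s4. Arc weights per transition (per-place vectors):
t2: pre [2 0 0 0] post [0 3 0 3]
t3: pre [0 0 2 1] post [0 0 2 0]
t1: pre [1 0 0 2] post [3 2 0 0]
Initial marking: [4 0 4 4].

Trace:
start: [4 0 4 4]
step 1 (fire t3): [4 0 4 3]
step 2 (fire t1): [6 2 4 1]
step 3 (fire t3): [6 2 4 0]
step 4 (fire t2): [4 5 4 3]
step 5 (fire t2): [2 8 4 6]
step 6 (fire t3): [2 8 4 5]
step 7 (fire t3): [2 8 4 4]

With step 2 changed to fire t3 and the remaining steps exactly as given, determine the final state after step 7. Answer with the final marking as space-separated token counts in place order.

0 6 4 5

(re-executing from step 2 with the substitution; state before step 2: [4 0 4 3])
step 2 (fire t3): [4 0 4 2]
step 3 (fire t3): [4 0 4 1]
step 4 (fire t2): [2 3 4 4]
step 5 (fire t2): [0 6 4 7]
step 6 (fire t3): [0 6 4 6]
step 7 (fire t3): [0 6 4 5]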